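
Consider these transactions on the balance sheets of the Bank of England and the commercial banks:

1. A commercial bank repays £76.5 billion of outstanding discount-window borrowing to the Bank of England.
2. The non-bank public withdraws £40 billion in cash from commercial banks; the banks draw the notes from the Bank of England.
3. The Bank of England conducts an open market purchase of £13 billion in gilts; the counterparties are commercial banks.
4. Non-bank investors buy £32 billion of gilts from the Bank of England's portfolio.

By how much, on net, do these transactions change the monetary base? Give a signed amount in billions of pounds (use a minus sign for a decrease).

Discount-window repayment £76.5 billion: Bank of England balance sheet contracts → −£76.5B.
Currency withdrawal £40 billion: just a shift between currency and reserves — both are base money → 0.
OMO purchase (from banks) £13 billion: Bank of England balance sheet expands → +£13B.
Asset sale (to non-banks) £32 billion: Bank of England balance sheet contracts → −£32B.
Net: −76.5 + 0 + 13 − 32 = -£95.5 billion.

-£95.5 billion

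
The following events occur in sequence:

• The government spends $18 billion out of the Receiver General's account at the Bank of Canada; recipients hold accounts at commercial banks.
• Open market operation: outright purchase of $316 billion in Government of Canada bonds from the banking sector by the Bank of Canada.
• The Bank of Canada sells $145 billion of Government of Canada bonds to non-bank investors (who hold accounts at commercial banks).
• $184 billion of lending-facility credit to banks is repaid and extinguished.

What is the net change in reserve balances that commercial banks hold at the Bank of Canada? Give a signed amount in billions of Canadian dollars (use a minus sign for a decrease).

Bank of Canada balance sheet:
  Assets:      Securities +$171B, Loans to banks −$184B
  Liabilities: Bank reserves +$5B, Government deposits −$18B
So the change in reserve balances that commercial banks hold at the Bank of Canada is +$5 billion.

+$5 billion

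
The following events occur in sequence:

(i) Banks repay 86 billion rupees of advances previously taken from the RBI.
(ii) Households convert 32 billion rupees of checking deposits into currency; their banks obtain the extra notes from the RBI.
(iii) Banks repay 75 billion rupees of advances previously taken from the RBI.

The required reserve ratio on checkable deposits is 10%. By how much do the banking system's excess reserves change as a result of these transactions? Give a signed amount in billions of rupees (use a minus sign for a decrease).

Discount-window repayment 86 billion rupees: reserves −86B, deposits 0.
Currency withdrawal 32 billion rupees: reserves −32B, deposits −32B.
Discount-window repayment 75 billion rupees: reserves −75B, deposits 0.
Totals: Δreserves = −193B, Δdeposits = −32B.
Δrequired reserves = 10% × −32B = −3.2B.
Δexcess reserves = Δreserves − Δrequired = −193B − (−3.2B) = -189.8 billion.

-189.8 billion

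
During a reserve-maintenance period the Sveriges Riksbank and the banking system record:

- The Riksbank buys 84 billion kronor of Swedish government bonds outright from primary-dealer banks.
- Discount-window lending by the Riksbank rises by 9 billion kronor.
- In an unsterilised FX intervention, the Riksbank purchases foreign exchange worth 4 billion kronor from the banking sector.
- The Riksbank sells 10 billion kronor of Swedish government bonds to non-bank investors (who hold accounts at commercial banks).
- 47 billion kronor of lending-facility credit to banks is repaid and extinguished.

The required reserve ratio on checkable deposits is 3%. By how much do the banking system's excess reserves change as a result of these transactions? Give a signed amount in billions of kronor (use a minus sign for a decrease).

OMO purchase (from banks) 84 billion kronor: reserves +84B, deposits 0.
Discount-window loan 9 billion kronor: reserves +9B, deposits 0.
FX purchase 4 billion kronor: reserves +4B, deposits 0.
Asset sale (to non-banks) 10 billion kronor: reserves −10B, deposits −10B.
Discount-window repayment 47 billion kronor: reserves −47B, deposits 0.
Totals: Δreserves = +40B, Δdeposits = −10B.
Δrequired reserves = 3% × −10B = −0.3B.
Δexcess reserves = Δreserves − Δrequired = +40B − (−0.3B) = +40.3 billion.

+40.3 billion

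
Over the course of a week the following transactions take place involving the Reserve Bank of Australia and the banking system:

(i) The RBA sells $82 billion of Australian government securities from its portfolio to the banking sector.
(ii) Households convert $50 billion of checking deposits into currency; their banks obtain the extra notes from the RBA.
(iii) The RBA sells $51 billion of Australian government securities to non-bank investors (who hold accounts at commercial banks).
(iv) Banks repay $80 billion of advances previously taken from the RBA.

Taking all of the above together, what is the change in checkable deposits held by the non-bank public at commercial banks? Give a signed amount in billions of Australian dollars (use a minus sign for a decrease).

-$101 billion

RBA balance sheet:
  Assets:      Securities −$133B, Loans to banks −$80B
  Liabilities: Bank reserves −$263B, Currency in circulation +$50B
Commercial banking system:
  Assets:      Reserves at CB −$263B, Securities +$82B
  Liabilities: Checkable deposits −$101B, Borrowings from CB −$80B
So the change in checkable deposits held by the non-bank public at commercial banks is -$101 billion.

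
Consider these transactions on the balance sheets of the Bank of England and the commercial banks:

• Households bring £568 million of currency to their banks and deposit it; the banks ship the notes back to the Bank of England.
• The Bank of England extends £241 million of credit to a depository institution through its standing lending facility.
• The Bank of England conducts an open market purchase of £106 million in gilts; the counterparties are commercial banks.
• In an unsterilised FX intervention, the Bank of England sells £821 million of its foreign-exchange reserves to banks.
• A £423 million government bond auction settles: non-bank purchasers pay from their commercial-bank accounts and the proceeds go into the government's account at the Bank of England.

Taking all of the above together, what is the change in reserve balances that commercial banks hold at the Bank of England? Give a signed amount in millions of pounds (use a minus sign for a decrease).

Bank of England balance sheet:
  Assets:      Securities +£106M, Loans to banks +£241M, Foreign assets −£821M
  Liabilities: Bank reserves −£329M, Currency in circulation −£568M, Government deposits +£423M
So the change in reserve balances that commercial banks hold at the Bank of England is -£329 million.

-£329 million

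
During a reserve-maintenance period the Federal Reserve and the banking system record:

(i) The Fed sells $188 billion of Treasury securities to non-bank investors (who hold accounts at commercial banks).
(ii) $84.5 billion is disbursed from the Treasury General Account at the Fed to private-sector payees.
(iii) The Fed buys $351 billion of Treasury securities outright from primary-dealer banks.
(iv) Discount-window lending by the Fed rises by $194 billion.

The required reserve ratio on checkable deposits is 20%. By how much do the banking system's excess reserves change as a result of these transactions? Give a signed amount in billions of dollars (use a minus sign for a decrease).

Asset sale (to non-banks) $188 billion: reserves −$188B, deposits −$188B.
Government spending $84.5 billion: reserves +$84.5B, deposits +$84.5B.
OMO purchase (from banks) $351 billion: reserves +$351B, deposits 0.
Discount-window loan $194 billion: reserves +$194B, deposits 0.
Totals: Δreserves = +$441.5B, Δdeposits = −$103.5B.
Δrequired reserves = 20% × −$103.5B = −$20.7B.
Δexcess reserves = Δreserves − Δrequired = +$441.5B − (−$20.7B) = +$462.2 billion.

+$462.2 billion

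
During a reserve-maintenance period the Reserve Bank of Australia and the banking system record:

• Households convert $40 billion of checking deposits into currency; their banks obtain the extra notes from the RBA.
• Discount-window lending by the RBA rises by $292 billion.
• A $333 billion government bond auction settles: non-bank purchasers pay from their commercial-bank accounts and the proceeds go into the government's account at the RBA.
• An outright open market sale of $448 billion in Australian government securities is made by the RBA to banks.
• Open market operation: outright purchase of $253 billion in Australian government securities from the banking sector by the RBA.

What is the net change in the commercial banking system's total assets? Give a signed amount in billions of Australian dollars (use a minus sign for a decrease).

-$81 billion

Currency withdrawal $40 billion: bank balance sheets shrink → −$40B.
Discount-window loan $292 billion: bank balance sheets expand → +$292B.
Government account inflow $333 billion: bank balance sheets shrink → −$333B.
OMO sale (to banks) $448 billion: just an asset swap on bank balance sheets → 0.
OMO purchase (from banks) $253 billion: just an asset swap on bank balance sheets → 0.
Net: −40 + 292 − 333 + 0 + 0 = -$81 billion.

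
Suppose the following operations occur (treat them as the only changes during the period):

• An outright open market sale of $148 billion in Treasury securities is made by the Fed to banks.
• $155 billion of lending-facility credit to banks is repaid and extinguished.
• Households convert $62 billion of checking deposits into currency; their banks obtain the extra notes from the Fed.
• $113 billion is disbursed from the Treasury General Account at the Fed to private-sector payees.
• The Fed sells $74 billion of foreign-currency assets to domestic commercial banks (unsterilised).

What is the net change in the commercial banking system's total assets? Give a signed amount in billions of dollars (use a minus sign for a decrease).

-$104 billion

Fed balance sheet:
  Assets:      Securities −$148B, Loans to banks −$155B, Foreign assets −$74B
  Liabilities: Bank reserves −$326B, Currency in circulation +$62B, Government deposits −$113B
Commercial banking system:
  Assets:      Reserves at CB −$326B, Securities +$148B, Foreign assets +$74B
  Liabilities: Checkable deposits +$51B, Borrowings from CB −$155B
Change in total bank assets = -$104 billion.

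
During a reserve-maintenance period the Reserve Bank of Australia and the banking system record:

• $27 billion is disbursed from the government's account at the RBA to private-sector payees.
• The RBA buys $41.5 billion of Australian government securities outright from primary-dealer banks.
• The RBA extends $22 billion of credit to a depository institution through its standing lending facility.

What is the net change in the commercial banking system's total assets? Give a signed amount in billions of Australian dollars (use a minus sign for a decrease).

+$49 billion

Government spending $27 billion: bank balance sheets expand → +$27B.
OMO purchase (from banks) $41.5 billion: just an asset swap on bank balance sheets → 0.
Discount-window loan $22 billion: bank balance sheets expand → +$22B.
Net: 27 + 0 + 22 = +$49 billion.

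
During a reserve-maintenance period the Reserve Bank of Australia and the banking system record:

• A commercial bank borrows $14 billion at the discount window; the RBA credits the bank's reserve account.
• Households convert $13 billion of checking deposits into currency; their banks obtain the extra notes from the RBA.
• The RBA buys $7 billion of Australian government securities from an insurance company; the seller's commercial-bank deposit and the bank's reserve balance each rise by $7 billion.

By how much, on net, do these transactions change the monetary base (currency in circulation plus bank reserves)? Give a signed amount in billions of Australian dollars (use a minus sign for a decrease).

+$21 billion

RBA balance sheet:
  Assets:      Securities +$7B, Loans to banks +$14B
  Liabilities: Bank reserves +$8B, Currency in circulation +$13B
Commercial banking system:
  Assets:      Reserves at CB +$8B
  Liabilities: Checkable deposits −$6B, Borrowings from CB +$14B
Monetary base = currency + reserves: +$13B + (+$8B) = +$21 billion.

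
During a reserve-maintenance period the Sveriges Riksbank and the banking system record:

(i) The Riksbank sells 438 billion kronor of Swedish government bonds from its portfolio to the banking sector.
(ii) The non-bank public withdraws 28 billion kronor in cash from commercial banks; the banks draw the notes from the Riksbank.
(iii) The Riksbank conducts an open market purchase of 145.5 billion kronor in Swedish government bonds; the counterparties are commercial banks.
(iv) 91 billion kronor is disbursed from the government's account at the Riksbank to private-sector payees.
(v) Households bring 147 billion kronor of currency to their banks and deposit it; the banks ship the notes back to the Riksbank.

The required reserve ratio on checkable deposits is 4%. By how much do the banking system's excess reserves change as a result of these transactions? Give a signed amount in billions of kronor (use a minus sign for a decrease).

-90.9 billion

OMO sale (to banks) 438 billion kronor: reserves −438B, deposits 0.
Currency withdrawal 28 billion kronor: reserves −28B, deposits −28B.
OMO purchase (from banks) 145.5 billion kronor: reserves +145.5B, deposits 0.
Government spending 91 billion kronor: reserves +91B, deposits +91B.
Currency deposit 147 billion kronor: reserves +147B, deposits +147B.
Totals: Δreserves = −82.5B, Δdeposits = +210B.
Δrequired reserves = 4% × +210B = +8.4B.
Δexcess reserves = Δreserves − Δrequired = −82.5B − (+8.4B) = -90.9 billion.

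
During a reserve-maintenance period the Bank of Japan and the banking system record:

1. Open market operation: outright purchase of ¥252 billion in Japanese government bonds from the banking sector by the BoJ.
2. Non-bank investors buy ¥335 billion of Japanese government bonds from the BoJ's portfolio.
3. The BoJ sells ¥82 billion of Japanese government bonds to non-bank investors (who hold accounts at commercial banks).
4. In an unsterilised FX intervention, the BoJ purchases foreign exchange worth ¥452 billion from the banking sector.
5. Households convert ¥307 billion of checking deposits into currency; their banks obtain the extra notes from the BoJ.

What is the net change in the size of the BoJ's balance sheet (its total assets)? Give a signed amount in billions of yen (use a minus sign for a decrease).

OMO purchase (from banks) ¥252 billion: a BoJ asset is acquired → +¥252B.
Asset sale (to non-banks) ¥335 billion: a BoJ asset is shed → −¥335B.
Asset sale (to non-banks) ¥82 billion: a BoJ asset is shed → −¥82B.
FX purchase ¥452 billion: a BoJ asset is acquired → +¥452B.
Currency withdrawal ¥307 billion: only the composition of liabilities changes → 0.
Net: 252 − 335 − 82 + 452 + 0 = +¥287 billion.

+¥287 billion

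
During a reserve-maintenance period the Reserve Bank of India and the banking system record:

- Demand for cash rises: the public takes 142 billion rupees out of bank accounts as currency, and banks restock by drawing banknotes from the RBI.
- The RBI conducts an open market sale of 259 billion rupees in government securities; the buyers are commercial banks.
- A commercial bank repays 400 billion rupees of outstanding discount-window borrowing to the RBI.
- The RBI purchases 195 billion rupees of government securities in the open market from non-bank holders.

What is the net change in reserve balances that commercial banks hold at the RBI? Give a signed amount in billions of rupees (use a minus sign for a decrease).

-606 billion

RBI balance sheet:
  Assets:      Securities −64B, Loans to banks −400B
  Liabilities: Bank reserves −606B, Currency in circulation +142B
Commercial banking system:
  Assets:      Reserves at CB −606B, Securities +259B
  Liabilities: Checkable deposits +53B, Borrowings from CB −400B
So the change in reserve balances that commercial banks hold at the RBI is -606 billion.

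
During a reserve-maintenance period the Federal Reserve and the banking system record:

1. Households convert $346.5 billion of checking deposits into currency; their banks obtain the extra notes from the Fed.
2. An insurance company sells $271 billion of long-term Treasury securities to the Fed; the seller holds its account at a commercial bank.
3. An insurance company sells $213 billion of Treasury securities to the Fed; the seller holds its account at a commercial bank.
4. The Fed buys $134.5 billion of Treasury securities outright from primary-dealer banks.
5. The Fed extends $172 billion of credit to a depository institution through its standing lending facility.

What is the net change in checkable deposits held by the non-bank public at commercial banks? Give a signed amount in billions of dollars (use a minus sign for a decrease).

Currency withdrawal $346.5 billion: non-bank counterparties' bank balances fall → −$346.5B.
Asset purchase (from non-banks) $271 billion: non-bank counterparties' bank balances rise → +$271B.
Asset purchase (from non-banks) $213 billion: non-bank counterparties' bank balances rise → +$213B.
OMO purchase (from banks) $134.5 billion: the counterparty is a bank, so public deposits are unchanged → 0.
Discount-window loan $172 billion: the counterparty is a bank, so public deposits are unchanged → 0.
Net: −346.5 + 271 + 213 + 0 + 0 = +$137.5 billion.

+$137.5 billion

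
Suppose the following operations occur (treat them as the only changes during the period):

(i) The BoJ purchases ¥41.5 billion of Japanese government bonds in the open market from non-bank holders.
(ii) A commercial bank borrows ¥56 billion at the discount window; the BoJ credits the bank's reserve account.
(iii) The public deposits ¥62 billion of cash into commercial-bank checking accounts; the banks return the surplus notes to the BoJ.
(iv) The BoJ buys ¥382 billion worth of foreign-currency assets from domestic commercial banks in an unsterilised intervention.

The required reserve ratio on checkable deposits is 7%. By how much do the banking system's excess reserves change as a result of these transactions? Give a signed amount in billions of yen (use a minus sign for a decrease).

Asset purchase (from non-banks) ¥41.5 billion: reserves +¥41.5B, deposits +¥41.5B.
Discount-window loan ¥56 billion: reserves +¥56B, deposits 0.
Currency deposit ¥62 billion: reserves +¥62B, deposits +¥62B.
FX purchase ¥382 billion: reserves +¥382B, deposits 0.
Totals: Δreserves = +¥541.5B, Δdeposits = +¥103.5B.
Δrequired reserves = 7% × +¥103.5B = +¥7.245B.
Δexcess reserves = Δreserves − Δrequired = +¥541.5B − (+¥7.245B) = +¥534.255 billion.

+¥534.255 billion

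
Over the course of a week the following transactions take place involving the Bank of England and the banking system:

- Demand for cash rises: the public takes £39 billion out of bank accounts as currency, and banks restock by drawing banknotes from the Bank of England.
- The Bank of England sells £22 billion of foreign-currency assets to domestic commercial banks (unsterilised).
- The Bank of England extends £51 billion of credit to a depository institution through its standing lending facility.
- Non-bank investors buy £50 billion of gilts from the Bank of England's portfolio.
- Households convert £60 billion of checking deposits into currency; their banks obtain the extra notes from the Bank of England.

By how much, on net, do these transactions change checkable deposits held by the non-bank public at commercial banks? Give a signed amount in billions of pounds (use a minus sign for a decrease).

Currency withdrawal £39 billion: non-bank counterparties' bank balances fall → −£39B.
FX sale £22 billion: the counterparty is a bank, so public deposits are unchanged → 0.
Discount-window loan £51 billion: the counterparty is a bank, so public deposits are unchanged → 0.
Asset sale (to non-banks) £50 billion: non-bank counterparties' bank balances fall → −£50B.
Currency withdrawal £60 billion: non-bank counterparties' bank balances fall → −£60B.
Net: −39 + 0 + 0 − 50 − 60 = -£149 billion.

-£149 billion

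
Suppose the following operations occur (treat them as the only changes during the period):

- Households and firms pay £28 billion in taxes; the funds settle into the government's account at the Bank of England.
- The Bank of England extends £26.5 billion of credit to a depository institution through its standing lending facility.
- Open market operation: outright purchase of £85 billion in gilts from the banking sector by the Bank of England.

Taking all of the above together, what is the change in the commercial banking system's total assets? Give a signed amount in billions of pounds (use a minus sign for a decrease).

-£1.5 billion

Government account inflow £28 billion: bank balance sheets shrink → −£28B.
Discount-window loan £26.5 billion: bank balance sheets expand → +£26.5B.
OMO purchase (from banks) £85 billion: just an asset swap on bank balance sheets → 0.
Net: −28 + 26.5 + 0 = -£1.5 billion.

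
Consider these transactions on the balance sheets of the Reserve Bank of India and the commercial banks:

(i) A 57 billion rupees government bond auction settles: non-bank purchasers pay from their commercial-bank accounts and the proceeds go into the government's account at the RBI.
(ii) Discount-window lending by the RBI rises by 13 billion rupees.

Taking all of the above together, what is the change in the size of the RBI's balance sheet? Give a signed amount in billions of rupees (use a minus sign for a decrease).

Government account inflow 57 billion rupees: only the composition of liabilities changes → 0.
Discount-window loan 13 billion rupees: an RBI asset is acquired → +13B.
Net: 0 + 13 = +13 billion.

+13 billion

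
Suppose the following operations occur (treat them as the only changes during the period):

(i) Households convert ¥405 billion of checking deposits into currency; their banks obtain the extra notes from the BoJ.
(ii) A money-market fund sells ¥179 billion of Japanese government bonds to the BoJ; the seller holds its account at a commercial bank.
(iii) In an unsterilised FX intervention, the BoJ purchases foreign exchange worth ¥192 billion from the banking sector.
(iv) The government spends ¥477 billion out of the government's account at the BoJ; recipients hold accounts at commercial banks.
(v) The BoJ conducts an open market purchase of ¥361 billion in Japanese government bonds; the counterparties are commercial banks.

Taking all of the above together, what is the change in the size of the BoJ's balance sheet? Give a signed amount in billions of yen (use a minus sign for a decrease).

+¥732 billion

BoJ balance sheet:
  Assets:      Securities +¥540B, Foreign assets +¥192B
  Liabilities: Bank reserves +¥804B, Currency in circulation +¥405B, Government deposits −¥477B
Commercial banking system:
  Assets:      Reserves at CB +¥804B, Securities −¥361B, Foreign assets −¥192B
  Liabilities: Checkable deposits +¥251B
Change in total BoJ assets = +¥732 billion.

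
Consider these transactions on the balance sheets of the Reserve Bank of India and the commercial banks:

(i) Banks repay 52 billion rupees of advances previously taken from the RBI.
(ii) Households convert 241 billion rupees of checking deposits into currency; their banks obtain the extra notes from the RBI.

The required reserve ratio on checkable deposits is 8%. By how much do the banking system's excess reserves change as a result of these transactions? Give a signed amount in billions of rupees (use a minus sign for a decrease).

-273.72 billion

Discount-window repayment 52 billion rupees: reserves −52B, deposits 0.
Currency withdrawal 241 billion rupees: reserves −241B, deposits −241B.
Totals: Δreserves = −293B, Δdeposits = −241B.
Δrequired reserves = 8% × −241B = −19.28B.
Δexcess reserves = Δreserves − Δrequired = −293B − (−19.28B) = -273.72 billion.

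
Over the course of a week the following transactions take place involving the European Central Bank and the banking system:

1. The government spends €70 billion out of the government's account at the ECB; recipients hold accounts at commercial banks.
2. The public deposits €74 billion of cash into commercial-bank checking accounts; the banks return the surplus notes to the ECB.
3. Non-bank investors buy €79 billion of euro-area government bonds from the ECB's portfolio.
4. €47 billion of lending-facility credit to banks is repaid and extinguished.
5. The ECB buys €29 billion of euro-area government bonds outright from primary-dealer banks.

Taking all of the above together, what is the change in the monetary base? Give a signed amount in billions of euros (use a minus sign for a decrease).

ECB balance sheet:
  Assets:      Securities −€50B, Loans to banks −€47B
  Liabilities: Bank reserves +€47B, Currency in circulation −€74B, Government deposits −€70B
Monetary base = currency + reserves: −€74B + (+€47B) = -€27 billion.

-€27 billion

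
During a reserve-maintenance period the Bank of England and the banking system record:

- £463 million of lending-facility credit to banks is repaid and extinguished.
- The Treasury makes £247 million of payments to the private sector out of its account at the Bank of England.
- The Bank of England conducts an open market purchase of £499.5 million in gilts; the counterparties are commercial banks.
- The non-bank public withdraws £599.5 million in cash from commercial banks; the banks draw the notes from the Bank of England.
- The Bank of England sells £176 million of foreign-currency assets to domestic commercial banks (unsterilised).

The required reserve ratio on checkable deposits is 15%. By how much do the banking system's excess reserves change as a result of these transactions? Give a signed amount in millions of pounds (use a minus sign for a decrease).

Discount-window repayment £463 million: reserves −£463M, deposits 0.
Government spending £247 million: reserves +£247M, deposits +£247M.
OMO purchase (from banks) £499.5 million: reserves +£499.5M, deposits 0.
Currency withdrawal £599.5 million: reserves −£599.5M, deposits −£599.5M.
FX sale £176 million: reserves −£176M, deposits 0.
Totals: Δreserves = −£492M, Δdeposits = −£352.5M.
Δrequired reserves = 15% × −£352.5M = −£52.875M.
Δexcess reserves = Δreserves − Δrequired = −£492M − (−£52.875M) = -£439.125 million.

-£439.125 million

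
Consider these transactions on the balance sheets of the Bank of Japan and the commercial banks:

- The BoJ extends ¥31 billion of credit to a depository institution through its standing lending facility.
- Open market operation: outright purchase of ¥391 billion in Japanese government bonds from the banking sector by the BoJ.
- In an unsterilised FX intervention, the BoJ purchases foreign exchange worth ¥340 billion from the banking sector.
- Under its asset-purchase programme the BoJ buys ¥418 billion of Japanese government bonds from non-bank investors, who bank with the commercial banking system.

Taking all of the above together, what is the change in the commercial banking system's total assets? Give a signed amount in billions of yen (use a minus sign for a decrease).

Discount-window loan ¥31 billion: bank balance sheets expand → +¥31B.
OMO purchase (from banks) ¥391 billion: just an asset swap on bank balance sheets → 0.
FX purchase ¥340 billion: just an asset swap on bank balance sheets → 0.
Asset purchase (from non-banks) ¥418 billion: bank balance sheets expand → +¥418B.
Net: 31 + 0 + 0 + 418 = +¥449 billion.

+¥449 billion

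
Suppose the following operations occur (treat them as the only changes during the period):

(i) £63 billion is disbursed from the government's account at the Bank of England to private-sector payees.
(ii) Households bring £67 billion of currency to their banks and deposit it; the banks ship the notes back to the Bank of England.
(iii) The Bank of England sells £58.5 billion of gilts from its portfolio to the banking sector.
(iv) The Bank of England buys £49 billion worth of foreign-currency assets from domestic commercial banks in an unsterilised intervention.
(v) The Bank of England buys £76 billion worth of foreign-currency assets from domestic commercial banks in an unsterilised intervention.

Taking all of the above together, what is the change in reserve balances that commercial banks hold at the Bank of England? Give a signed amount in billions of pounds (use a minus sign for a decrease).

Government spending £63 billion: government payments flow into bank reserve accounts → +£63B.
Currency deposit £67 billion: returned notes are swapped for reserve credit → +£67B.
OMO sale (to banks) £58.5 billion: the buying banks pay out of their reserve balances → −£58.5B.
FX purchase £49 billion: the Bank of England pays by crediting reserve accounts → +£49B.
FX purchase £76 billion: the Bank of England pays by crediting reserve accounts → +£76B.
Net: 63 + 67 − 58.5 + 49 + 76 = +£196.5 billion.

+£196.5 billion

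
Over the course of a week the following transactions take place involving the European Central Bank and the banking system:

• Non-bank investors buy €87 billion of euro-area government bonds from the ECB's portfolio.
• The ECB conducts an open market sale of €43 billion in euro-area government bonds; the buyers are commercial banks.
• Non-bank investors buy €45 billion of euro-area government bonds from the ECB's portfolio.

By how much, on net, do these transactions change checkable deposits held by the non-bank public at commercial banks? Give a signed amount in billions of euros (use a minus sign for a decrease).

Asset sale (to non-banks) €87 billion: non-bank counterparties' bank balances fall → −€87B.
OMO sale (to banks) €43 billion: the counterparty is a bank, so public deposits are unchanged → 0.
Asset sale (to non-banks) €45 billion: non-bank counterparties' bank balances fall → −€45B.
Net: −87 + 0 − 45 = -€132 billion.

-€132 billion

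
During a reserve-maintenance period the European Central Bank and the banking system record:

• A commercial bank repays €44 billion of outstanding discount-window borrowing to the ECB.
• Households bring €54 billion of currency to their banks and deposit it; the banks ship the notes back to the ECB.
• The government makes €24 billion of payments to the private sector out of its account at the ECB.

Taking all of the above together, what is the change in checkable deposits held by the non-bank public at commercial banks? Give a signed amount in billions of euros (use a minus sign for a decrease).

Discount-window repayment €44 billion: the counterparty is a bank, so public deposits are unchanged → 0.
Currency deposit €54 billion: non-bank counterparties' bank balances rise → +€54B.
Government spending €24 billion: non-bank counterparties' bank balances rise → +€24B.
Net: 0 + 54 + 24 = +€78 billion.

+€78 billion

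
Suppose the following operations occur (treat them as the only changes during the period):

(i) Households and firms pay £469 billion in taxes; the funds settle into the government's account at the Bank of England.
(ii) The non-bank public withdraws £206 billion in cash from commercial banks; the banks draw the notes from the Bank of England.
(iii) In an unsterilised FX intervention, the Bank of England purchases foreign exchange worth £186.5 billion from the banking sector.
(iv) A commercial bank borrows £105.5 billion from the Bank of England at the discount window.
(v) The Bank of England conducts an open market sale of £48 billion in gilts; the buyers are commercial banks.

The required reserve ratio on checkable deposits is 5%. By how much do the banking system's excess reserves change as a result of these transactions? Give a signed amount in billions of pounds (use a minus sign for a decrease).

-£397.25 billion

Government account inflow £469 billion: reserves −£469B, deposits −£469B.
Currency withdrawal £206 billion: reserves −£206B, deposits −£206B.
FX purchase £186.5 billion: reserves +£186.5B, deposits 0.
Discount-window loan £105.5 billion: reserves +£105.5B, deposits 0.
OMO sale (to banks) £48 billion: reserves −£48B, deposits 0.
Totals: Δreserves = −£431B, Δdeposits = −£675B.
Δrequired reserves = 5% × −£675B = −£33.75B.
Δexcess reserves = Δreserves − Δrequired = −£431B − (−£33.75B) = -£397.25 billion.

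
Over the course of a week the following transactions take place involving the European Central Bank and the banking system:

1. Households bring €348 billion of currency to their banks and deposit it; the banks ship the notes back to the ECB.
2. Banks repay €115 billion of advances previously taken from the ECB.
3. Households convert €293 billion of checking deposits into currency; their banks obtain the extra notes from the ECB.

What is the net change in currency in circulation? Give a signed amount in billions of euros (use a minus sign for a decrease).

-€55 billion

Currency deposit €348 billion: notes return to the central bank → −€348B.
Discount-window repayment €115 billion: no currency enters or leaves circulation → 0.
Currency withdrawal €293 billion: notes leave the central bank → +€293B.
Net: −348 + 0 + 293 = -€55 billion.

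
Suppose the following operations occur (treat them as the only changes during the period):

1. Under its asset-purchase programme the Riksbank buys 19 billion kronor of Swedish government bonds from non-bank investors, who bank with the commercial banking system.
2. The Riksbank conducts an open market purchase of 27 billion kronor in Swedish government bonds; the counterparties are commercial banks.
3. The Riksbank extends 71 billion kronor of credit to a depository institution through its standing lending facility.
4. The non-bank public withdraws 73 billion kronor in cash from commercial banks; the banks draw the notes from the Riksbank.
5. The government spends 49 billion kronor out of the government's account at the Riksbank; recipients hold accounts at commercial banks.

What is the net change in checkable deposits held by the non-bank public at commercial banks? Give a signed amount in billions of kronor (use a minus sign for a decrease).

Riksbank balance sheet:
  Assets:      Securities +46B, Loans to banks +71B
  Liabilities: Bank reserves +93B, Currency in circulation +73B, Government deposits −49B
Commercial banking system:
  Assets:      Reserves at CB +93B, Securities −27B
  Liabilities: Checkable deposits −5B, Borrowings from CB +71B
So the change in checkable deposits held by the non-bank public at commercial banks is -5 billion.

-5 billion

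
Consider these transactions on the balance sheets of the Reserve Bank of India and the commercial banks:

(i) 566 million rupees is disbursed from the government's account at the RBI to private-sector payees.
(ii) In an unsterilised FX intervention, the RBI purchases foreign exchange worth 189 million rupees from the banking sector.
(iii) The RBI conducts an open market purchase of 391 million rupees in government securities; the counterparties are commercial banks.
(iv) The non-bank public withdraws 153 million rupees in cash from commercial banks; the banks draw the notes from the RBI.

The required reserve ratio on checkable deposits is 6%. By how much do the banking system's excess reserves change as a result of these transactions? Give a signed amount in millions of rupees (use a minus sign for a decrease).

+968.22 million

Government spending 566 million rupees: reserves +566M, deposits +566M.
FX purchase 189 million rupees: reserves +189M, deposits 0.
OMO purchase (from banks) 391 million rupees: reserves +391M, deposits 0.
Currency withdrawal 153 million rupees: reserves −153M, deposits −153M.
Totals: Δreserves = +993M, Δdeposits = +413M.
Δrequired reserves = 6% × +413M = +24.78M.
Δexcess reserves = Δreserves − Δrequired = +993M − (+24.78M) = +968.22 million.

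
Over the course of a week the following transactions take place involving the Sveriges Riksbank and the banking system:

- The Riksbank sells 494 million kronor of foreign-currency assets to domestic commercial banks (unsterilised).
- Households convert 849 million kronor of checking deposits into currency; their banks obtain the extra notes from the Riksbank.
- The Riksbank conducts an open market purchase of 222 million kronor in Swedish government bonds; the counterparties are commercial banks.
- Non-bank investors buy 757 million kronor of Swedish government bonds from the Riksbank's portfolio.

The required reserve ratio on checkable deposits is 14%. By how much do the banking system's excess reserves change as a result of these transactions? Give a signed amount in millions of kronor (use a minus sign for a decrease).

FX sale 494 million kronor: reserves −494M, deposits 0.
Currency withdrawal 849 million kronor: reserves −849M, deposits −849M.
OMO purchase (from banks) 222 million kronor: reserves +222M, deposits 0.
Asset sale (to non-banks) 757 million kronor: reserves −757M, deposits −757M.
Totals: Δreserves = −1878M, Δdeposits = −1606M.
Δrequired reserves = 14% × −1606M = −224.84M.
Δexcess reserves = Δreserves − Δrequired = −1878M − (−224.84M) = -1653.16 million.

-1653.16 million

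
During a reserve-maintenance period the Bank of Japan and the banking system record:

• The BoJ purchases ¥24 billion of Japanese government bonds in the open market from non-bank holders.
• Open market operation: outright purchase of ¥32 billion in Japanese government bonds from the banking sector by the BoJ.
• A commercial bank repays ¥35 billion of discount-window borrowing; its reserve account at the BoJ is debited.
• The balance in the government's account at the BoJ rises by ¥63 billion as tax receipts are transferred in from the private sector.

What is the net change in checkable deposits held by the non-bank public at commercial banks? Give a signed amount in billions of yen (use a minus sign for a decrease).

Asset purchase (from non-banks) ¥24 billion: non-bank counterparties' bank balances rise → +¥24B.
OMO purchase (from banks) ¥32 billion: the counterparty is a bank, so public deposits are unchanged → 0.
Discount-window repayment ¥35 billion: the counterparty is a bank, so public deposits are unchanged → 0.
Government account inflow ¥63 billion: non-bank counterparties' bank balances fall → −¥63B.
Net: 24 + 0 + 0 − 63 = -¥39 billion.

-¥39 billion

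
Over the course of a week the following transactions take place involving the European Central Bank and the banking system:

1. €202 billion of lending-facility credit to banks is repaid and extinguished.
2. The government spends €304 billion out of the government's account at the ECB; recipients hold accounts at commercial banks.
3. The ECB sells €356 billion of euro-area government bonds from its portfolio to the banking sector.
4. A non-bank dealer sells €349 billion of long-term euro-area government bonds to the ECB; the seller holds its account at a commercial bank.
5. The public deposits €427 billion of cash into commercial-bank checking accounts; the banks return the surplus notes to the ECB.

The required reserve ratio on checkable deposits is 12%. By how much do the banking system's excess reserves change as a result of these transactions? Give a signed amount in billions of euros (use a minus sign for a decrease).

+€392.4 billion

Discount-window repayment €202 billion: reserves −€202B, deposits 0.
Government spending €304 billion: reserves +€304B, deposits +€304B.
OMO sale (to banks) €356 billion: reserves −€356B, deposits 0.
Asset purchase (from non-banks) €349 billion: reserves +€349B, deposits +€349B.
Currency deposit €427 billion: reserves +€427B, deposits +€427B.
Totals: Δreserves = +€522B, Δdeposits = +€1080B.
Δrequired reserves = 12% × +€1080B = +€129.6B.
Δexcess reserves = Δreserves − Δrequired = +€522B − (+€129.6B) = +€392.4 billion.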